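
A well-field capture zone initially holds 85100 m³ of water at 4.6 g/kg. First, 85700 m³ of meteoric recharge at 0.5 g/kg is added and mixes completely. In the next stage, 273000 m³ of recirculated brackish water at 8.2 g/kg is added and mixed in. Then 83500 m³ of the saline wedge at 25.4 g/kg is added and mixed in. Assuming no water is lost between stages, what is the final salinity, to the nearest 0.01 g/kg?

9.09 g/kg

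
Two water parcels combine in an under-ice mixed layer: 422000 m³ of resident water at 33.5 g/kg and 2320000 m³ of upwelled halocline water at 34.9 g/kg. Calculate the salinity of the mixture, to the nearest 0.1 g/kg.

34.7 g/kg

Mass of salt is conserved:
salt = 422,000×33.5 + 2,320,000×34.9 = 14,137,000 + 80,968,000 = 95,105,000
volume = 422,000 + 2,320,000 = 2,742,000 m³
S = 95,105,000 / 2,742,000 = 34.685 g/kg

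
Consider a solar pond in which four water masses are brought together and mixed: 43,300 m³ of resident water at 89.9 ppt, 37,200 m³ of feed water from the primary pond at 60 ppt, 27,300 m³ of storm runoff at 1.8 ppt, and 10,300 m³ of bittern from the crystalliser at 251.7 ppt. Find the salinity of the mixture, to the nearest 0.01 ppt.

74.23 ppt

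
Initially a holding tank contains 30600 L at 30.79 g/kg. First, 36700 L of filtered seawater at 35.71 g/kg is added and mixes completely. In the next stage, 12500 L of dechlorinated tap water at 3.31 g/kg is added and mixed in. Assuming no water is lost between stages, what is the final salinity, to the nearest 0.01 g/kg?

Salt balance:
Initial salt = 30,600×30.79 = 942,174
After stage 1: salt = 942,174 + 36,700×35.71 = 2,252,731; volume = 67,300 L; S = 33.473 g/kg
After stage 2: salt = 2,252,731 + 12,500×3.31 = 2,294,106; volume = 79,800 L
S = 2,294,106 / 79,800 = 28.7482 g/kg

28.75 g/kg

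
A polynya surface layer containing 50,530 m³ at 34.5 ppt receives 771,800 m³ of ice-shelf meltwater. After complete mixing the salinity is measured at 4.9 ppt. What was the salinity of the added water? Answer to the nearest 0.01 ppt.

2.96 ppt

Salt balance: 50,530×34.5 + 771,800×S = 822,330×4.9
1,743,285 + 771,800·S = 4,029,417
S = (4,029,417 − 1,743,285) / 771,800 = 2.9621 ppt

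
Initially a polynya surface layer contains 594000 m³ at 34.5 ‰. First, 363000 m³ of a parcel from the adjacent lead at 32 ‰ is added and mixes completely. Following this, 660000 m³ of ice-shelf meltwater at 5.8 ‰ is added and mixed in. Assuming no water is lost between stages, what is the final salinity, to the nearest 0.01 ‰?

By conservation of dissolved salt,
Initial salt = 594,000×34.5 = 20,493,000
After stage 1: salt = 20,493,000 + 363,000×32 = 32,109,000; volume = 957,000 m³; S = 33.552 ‰
After stage 2: salt = 32,109,000 + 660,000×5.8 = 35,937,000; volume = 1,617,000 m³
S = 35,937,000 / 1,617,000 = 22.2245 ‰

22.22 ‰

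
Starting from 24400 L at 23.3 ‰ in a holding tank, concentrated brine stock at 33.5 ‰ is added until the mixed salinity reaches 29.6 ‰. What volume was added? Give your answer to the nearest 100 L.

39400 L

Salt balance: 24,400×23.3 + V×33.5 = (24,400+V)×29.6
568,520 + 33.5V = 722,240 + 29.6V
153,720 = 3.9V
V = 39,415.38 L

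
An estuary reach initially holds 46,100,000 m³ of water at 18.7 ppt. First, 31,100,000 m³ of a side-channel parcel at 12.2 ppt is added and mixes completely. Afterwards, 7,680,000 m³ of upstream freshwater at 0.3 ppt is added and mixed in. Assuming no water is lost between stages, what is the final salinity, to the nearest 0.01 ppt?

Salt balance:
Initial salt = 46,100,000×18.7 = 862,070,000
After stage 1: salt = 862,070,000 + 31,100,000×12.2 = 1,241,490,000; volume = 77,200,000 m³; S = 16.081 ppt
After stage 2: salt = 1,241,490,000 + 7,680,000×0.3 = 1,243,794,000; volume = 84,880,000 m³
S = 1,243,794,000 / 84,880,000 = 14.6536 ppt

14.65 ppt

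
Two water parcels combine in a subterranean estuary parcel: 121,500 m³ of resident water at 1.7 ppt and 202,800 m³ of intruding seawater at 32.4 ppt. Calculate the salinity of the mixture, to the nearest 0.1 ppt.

Mass of salt is conserved:
salt = 121,500×1.7 + 202,800×32.4 = 206,550 + 6,570,720 = 6,777,270
volume = 121,500 + 202,800 = 324,300 m³
S = 6,777,270 / 324,300 = 20.898 ppt

20.9 ppt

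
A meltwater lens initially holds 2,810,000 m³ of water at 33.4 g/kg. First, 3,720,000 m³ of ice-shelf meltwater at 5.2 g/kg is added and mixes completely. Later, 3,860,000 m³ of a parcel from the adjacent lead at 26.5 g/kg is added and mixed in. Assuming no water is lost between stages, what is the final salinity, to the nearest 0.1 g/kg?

Weighted by volume,
Initial salt = 2,810,000×33.4 = 93,854,000
After stage 1: salt = 93,854,000 + 3,720,000×5.2 = 113,198,000; volume = 6,530,000 m³; S = 17.335 g/kg
After stage 2: salt = 113,198,000 + 3,860,000×26.5 = 215,488,000; volume = 10,390,000 m³
S = 215,488,000 / 10,390,000 = 20.7399 g/kg

20.7 g/kg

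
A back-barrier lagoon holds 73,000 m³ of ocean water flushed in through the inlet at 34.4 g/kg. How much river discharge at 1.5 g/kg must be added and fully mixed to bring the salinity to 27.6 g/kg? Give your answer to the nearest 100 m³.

19000 m³

Salt balance: 73,000×34.4 + V×1.5 = (73,000+V)×27.6
2,511,200 + 1.5V = 2,014,800 + 27.6V
496,400 = 26.1V
V = 19,019.16 m³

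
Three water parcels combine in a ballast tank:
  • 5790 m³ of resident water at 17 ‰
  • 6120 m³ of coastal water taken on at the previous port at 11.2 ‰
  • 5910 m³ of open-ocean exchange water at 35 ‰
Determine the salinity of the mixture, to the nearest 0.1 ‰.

21.0 ‰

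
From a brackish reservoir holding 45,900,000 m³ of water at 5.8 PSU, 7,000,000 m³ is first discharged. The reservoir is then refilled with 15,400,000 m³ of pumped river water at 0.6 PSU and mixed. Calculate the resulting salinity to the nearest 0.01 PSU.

4.33 PSU

Remaining after removal: 38,900,000 m³ at 5.8 PSU (salt = 225,620,000)
After addition: salt = 225,620,000 + 15,400,000×0.6 = 234,860,000; volume = 54,300,000 m³
S = 234,860,000 / 54,300,000 = 4.3252 PSU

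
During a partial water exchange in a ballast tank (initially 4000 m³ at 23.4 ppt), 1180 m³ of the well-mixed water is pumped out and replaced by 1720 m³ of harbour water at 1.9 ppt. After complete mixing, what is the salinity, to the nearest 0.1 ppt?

15.3 ppt

Remaining after removal: 2,820 m³ at 23.4 ppt (salt = 65,988)
After addition: salt = 65,988 + 1,720×1.9 = 69,256; volume = 4,540 m³
S = 69,256 / 4,540 = 15.2546 ppt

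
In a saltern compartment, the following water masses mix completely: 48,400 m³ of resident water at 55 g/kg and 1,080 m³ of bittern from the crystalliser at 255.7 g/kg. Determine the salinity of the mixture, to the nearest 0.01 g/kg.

Total salt / total volume:
salt = 48,400×55 + 1,080×255.7 = 2,662,000 + 276,156 = 2,938,156
volume = 48,400 + 1,080 = 49,480 m³
S = 2,938,156 / 49,480 = 59.3807 g/kg

59.38 g/kg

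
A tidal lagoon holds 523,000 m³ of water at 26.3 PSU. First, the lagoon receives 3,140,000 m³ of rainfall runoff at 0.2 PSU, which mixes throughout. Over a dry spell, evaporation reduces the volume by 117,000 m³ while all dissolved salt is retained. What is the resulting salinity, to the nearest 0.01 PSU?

After mixing: salt = 523,000×26.3 + 3,140,000×0.2 = 14,382,900; volume = 3,663,000 m³
After evaporation: salt unchanged = 14,382,900; volume = 3,663,000 − 117,000 = 3,546,000 m³
S = 14,382,900 / 3,546,000 = 4.0561 PSU

4.06 PSU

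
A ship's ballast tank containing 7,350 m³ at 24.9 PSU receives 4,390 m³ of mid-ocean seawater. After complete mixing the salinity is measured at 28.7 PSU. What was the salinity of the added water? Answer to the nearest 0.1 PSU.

Salt balance: 7,350×24.9 + 4,390×S = 11,740×28.7
183,015 + 4,390·S = 336,938
S = (336,938 − 183,015) / 4,390 = 35.0622 PSU

35.1 PSU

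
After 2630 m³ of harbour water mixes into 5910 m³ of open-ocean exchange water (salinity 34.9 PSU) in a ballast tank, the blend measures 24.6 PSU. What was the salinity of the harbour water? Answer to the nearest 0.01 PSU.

1.45 PSU

Salt balance: 5,910×34.9 + 2,630×S = 8,540×24.6
206,259 + 2,630·S = 210,084
S = (210,084 − 206,259) / 2,630 = 1.4544 PSU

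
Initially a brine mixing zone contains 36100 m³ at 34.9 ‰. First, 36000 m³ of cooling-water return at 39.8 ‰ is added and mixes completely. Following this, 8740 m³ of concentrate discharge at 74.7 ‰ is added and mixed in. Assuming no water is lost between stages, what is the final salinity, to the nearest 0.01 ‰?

41.39 ‰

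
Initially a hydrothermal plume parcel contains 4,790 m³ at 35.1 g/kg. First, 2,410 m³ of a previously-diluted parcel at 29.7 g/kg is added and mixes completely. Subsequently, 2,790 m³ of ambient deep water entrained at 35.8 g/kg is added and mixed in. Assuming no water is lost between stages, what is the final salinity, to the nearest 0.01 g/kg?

33.99 g/kg

Mass of salt is conserved:
Initial salt = 4,790×35.1 = 168,129
After stage 1: salt = 168,129 + 2,410×29.7 = 239,706; volume = 7,200 m³; S = 33.293 g/kg
After stage 2: salt = 239,706 + 2,790×35.8 = 339,588; volume = 9,990 m³
S = 339,588 / 9,990 = 33.9928 g/kg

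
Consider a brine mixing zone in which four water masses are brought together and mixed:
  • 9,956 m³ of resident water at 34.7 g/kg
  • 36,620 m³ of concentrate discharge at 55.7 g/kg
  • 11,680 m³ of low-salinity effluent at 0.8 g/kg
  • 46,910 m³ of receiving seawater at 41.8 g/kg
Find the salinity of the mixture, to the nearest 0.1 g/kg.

41.4 g/kg

Mass of salt is conserved:
salt = 9,956×34.7 + 36,620×55.7 + 11,680×0.8 + 46,910×41.8 = 345,473.2 + 2,039,734 + 9,344 + 1,960,838 = 4,355,389.2
volume = 9,956 + 36,620 + 11,680 + 46,910 = 105,166 m³
S = 4,355,389.2 / 105,166 = 41.414 g/kg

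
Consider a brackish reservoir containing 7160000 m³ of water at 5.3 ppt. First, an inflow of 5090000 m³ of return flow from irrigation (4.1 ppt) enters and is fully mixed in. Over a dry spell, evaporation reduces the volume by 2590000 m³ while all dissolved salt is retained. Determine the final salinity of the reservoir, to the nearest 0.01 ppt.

6.09 ppt

After mixing: salt = 7,160,000×5.3 + 5,090,000×4.1 = 58,817,000; volume = 12,250,000 m³
After evaporation: salt unchanged = 58,817,000; volume = 12,250,000 − 2,590,000 = 9,660,000 m³
S = 58,817,000 / 9,660,000 = 6.0887 ppt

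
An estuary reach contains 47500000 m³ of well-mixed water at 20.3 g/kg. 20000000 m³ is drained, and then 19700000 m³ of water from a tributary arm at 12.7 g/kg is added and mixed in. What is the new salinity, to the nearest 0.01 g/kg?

17.13 g/kg

Remaining after removal: 27,500,000 m³ at 20.3 g/kg (salt = 558,250,000)
After addition: salt = 558,250,000 + 19,700,000×12.7 = 808,440,000; volume = 47,200,000 m³
S = 808,440,000 / 47,200,000 = 17.128 g/kg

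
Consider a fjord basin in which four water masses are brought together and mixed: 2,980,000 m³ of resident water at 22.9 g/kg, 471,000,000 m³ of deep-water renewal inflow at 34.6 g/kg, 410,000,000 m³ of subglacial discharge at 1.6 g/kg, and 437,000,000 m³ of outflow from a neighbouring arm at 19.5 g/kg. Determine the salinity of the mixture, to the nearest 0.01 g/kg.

19.34 g/kg

Mass of salt is conserved:
salt = 2,980,000×22.9 + 471,000,000×34.6 + 410,000,000×1.6 + 437,000,000×19.5 = 68,242,000 + 16,296,600,000 + 656,000,000 + 8,521,500,000 = 25,542,342,000
volume = 2,980,000 + 471,000,000 + 410,000,000 + 437,000,000 = 1,320,980,000 m³
S = 25,542,342,000 / 1,320,980,000 = 19.3359 g/kg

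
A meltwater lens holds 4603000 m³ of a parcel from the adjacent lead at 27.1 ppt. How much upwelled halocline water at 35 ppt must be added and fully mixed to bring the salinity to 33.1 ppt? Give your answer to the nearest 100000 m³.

Salt balance: 4,603,000×27.1 + V×35 = (4,603,000+V)×33.1
124,741,300 + 35V = 152,359,300 + 33.1V
27,618,000 = 1.9V
V = 14,535,789.47 m³

14500000 m³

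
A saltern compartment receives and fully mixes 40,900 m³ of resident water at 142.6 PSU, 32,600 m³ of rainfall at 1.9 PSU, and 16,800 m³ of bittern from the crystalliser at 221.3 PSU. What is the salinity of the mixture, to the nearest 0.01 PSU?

106.45 PSU

Total salt / total volume:
salt = 40,900×142.6 + 32,600×1.9 + 16,800×221.3 = 5,832,340 + 61,940 + 3,717,840 = 9,612,120
volume = 40,900 + 32,600 + 16,800 = 90,300 m³
S = 9,612,120 / 90,300 = 106.4465 PSU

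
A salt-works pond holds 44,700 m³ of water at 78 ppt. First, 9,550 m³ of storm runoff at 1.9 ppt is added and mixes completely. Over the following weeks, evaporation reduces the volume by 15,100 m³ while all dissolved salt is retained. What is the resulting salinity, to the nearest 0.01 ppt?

89.52 ppt

After mixing: salt = 44,700×78 + 9,550×1.9 = 3,504,745; volume = 54,250 m³
After evaporation: salt unchanged = 3,504,745; volume = 54,250 − 15,100 = 39,150 m³
S = 3,504,745 / 39,150 = 89.5209 ppt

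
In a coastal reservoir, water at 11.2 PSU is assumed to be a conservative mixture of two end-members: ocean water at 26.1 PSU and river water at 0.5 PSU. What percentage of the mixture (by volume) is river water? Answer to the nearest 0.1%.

58.2%

Let f be the freshwater fraction. Salt balance per unit volume:
f×0.5 + (1−f)×26.1 = 11.2
f = (26.1 − 11.2) / (26.1 − 0.5) = 14.9/25.6 = 0.582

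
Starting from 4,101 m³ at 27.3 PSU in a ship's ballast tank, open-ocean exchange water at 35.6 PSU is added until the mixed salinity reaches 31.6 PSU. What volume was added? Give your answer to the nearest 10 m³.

Salt balance: 4,101×27.3 + V×35.6 = (4,101+V)×31.6
111,957.3 + 35.6V = 129,591.6 + 31.6V
17,634.3 = 4V
V = 4,408.58 m³

4410 m³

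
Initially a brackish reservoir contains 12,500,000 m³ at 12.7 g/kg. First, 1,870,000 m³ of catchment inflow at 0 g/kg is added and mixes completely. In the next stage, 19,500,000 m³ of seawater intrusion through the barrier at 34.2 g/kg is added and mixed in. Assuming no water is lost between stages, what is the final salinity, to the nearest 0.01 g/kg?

24.38 g/kg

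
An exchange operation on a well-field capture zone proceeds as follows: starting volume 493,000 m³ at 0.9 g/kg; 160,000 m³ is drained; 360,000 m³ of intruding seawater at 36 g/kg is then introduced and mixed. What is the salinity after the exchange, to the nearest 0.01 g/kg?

Remaining after removal: 333,000 m³ at 0.9 g/kg (salt = 299,700)
After addition: salt = 299,700 + 360,000×36 = 13,259,700; volume = 693,000 m³
S = 13,259,700 / 693,000 = 19.1338 g/kg

19.13 g/kg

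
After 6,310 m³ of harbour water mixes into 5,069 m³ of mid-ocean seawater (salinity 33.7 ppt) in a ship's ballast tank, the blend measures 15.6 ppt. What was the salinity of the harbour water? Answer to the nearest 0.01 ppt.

1.06 ppt

Salt balance: 5,069×33.7 + 6,310×S = 11,379×15.6
170,825.3 + 6,310·S = 177,512.4
S = (177,512.4 − 170,825.3) / 6,310 = 1.0598 ppt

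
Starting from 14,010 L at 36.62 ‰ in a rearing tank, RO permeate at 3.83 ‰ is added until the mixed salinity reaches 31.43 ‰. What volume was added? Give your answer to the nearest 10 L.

2630 L

Salt balance: 14,010×36.62 + V×3.83 = (14,010+V)×31.43
513,046.2 + 3.83V = 440,334.3 + 31.43V
72,711.9 = 27.6V
V = 2,634.49 L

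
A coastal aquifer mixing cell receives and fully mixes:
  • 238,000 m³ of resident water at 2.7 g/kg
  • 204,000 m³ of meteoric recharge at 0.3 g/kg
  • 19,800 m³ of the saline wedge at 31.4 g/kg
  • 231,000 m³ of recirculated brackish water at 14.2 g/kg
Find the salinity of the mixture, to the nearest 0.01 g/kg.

6.65 g/kg

Salt balance:
salt = 238,000×2.7 + 204,000×0.3 + 19,800×31.4 + 231,000×14.2 = 642,600 + 61,200 + 621,720 + 3,280,200 = 4,605,720
volume = 238,000 + 204,000 + 19,800 + 231,000 = 692,800 m³
S = 4,605,720 / 692,800 = 6.648 g/kg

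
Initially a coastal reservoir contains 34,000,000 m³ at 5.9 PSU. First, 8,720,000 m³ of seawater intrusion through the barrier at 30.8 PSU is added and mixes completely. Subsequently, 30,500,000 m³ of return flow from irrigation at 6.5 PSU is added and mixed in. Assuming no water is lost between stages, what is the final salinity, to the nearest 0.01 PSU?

9.12 PSU

Total salt / total volume:
Initial salt = 34,000,000×5.9 = 200,600,000
After stage 1: salt = 200,600,000 + 8,720,000×30.8 = 469,176,000; volume = 42,720,000 m³; S = 10.983 PSU
After stage 2: salt = 469,176,000 + 30,500,000×6.5 = 667,426,000; volume = 73,220,000 m³
S = 667,426,000 / 73,220,000 = 9.1154 PSU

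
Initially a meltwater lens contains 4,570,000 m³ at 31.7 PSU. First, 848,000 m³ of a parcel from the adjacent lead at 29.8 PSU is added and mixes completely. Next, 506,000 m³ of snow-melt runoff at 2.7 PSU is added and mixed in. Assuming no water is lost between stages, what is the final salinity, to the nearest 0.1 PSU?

29.0 PSU

Salt balance:
Initial salt = 4,570,000×31.7 = 144,869,000
After stage 1: salt = 144,869,000 + 848,000×29.8 = 170,139,400; volume = 5,418,000 m³; S = 31.403 PSU
After stage 2: salt = 170,139,400 + 506,000×2.7 = 171,505,600; volume = 5,924,000 m³
S = 171,505,600 / 5,924,000 = 28.951 PSU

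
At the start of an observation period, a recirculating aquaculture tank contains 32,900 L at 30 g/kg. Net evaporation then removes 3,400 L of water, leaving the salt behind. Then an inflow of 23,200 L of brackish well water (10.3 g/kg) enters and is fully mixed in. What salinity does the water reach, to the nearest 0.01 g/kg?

After evaporation: salt = 32,900×30 = 987,000; volume = 32,900 − 3,400 = 29,500 L
After mixing: salt = 987,000 + 23,200×10.3 = 1,225,960; volume = 29,500 + 23,200 = 52,700 L
S = 1,225,960 / 52,700 = 23.263 g/kg

23.26 g/kg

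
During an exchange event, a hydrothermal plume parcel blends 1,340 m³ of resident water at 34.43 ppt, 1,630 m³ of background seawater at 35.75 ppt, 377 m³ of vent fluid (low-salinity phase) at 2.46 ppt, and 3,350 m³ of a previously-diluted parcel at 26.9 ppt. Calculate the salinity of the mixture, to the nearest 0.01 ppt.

29.18 ppt

Mass of salt is conserved:
salt = 1,340×34.43 + 1,630×35.75 + 377×2.46 + 3,350×26.9 = 46,136.2 + 58,272.5 + 927.42 + 90,115 = 195,451.12
volume = 1,340 + 1,630 + 377 + 3,350 = 6,697 m³
S = 195,451.12 / 6,697 = 29.1849 ppt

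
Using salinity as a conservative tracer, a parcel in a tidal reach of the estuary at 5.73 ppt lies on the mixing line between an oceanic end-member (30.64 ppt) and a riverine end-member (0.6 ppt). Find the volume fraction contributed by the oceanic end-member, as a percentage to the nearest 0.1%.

Let g be the oceanic fraction. Salt balance per unit volume:
g×30.64 + (1−g)×0.6 = 5.73
g = (5.73 − 0.6) / (30.64 − 0.6) = 5.13/30.04 = 0.1708

17.1%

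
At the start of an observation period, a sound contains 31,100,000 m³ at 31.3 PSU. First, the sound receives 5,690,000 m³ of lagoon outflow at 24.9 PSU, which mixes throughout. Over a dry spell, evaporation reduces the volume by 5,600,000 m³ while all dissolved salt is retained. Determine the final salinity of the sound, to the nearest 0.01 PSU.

35.75 PSU

After mixing: salt = 31,100,000×31.3 + 5,690,000×24.9 = 1,115,111,000; volume = 36,790,000 m³
After evaporation: salt unchanged = 1,115,111,000; volume = 36,790,000 − 5,600,000 = 31,190,000 m³
S = 1,115,111,000 / 31,190,000 = 35.7522 PSU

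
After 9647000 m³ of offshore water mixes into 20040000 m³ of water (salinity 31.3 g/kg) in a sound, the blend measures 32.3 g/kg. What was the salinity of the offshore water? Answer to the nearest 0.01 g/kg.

Salt balance: 20,040,000×31.3 + 9,647,000×S = 29,687,000×32.3
627,252,000 + 9,647,000·S = 958,890,100
S = (958,890,100 − 627,252,000) / 9,647,000 = 34.3773 g/kg

34.38 g/kg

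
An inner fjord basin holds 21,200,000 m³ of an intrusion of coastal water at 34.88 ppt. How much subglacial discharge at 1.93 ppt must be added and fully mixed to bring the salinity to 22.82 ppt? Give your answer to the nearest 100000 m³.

12200000 m³

Salt balance: 21,200,000×34.88 + V×1.93 = (21,200,000+V)×22.82
739,456,000 + 1.93V = 483,784,000 + 22.82V
255,672,000 = 20.89V
V = 12,238,966.01 m³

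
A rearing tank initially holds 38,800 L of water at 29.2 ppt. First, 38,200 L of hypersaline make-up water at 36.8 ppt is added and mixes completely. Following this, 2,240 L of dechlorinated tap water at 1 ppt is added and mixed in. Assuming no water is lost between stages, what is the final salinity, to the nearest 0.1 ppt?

32.1 ppt

Salt balance:
Initial salt = 38,800×29.2 = 1,132,960
After stage 1: salt = 1,132,960 + 38,200×36.8 = 2,538,720; volume = 77,000 L; S = 32.97 ppt
After stage 2: salt = 2,538,720 + 2,240×1 = 2,540,960; volume = 79,240 L
S = 2,540,960 / 79,240 = 32.0666 ppt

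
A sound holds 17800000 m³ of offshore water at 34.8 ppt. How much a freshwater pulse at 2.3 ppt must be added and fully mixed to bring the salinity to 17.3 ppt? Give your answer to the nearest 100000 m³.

20800000 m³

Salt balance: 17,800,000×34.8 + V×2.3 = (17,800,000+V)×17.3
619,440,000 + 2.3V = 307,940,000 + 17.3V
311,500,000 = 15V
V = 20,766,666.67 m³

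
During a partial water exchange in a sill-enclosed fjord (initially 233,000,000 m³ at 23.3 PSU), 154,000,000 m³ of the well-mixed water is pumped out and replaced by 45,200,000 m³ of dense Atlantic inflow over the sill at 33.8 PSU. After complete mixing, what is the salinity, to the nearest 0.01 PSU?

27.12 PSU

Remaining after removal: 79,000,000 m³ at 23.3 PSU (salt = 1,840,700,000)
After addition: salt = 1,840,700,000 + 45,200,000×33.8 = 3,368,460,000; volume = 124,200,000 m³
S = 3,368,460,000 / 124,200,000 = 27.1213 PSU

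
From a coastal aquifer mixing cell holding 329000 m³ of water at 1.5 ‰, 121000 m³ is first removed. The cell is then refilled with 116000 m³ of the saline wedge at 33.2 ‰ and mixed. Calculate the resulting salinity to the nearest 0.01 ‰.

12.85 ‰

Remaining after removal: 208,000 m³ at 1.5 ‰ (salt = 312,000)
After addition: salt = 312,000 + 116,000×33.2 = 4,163,200; volume = 324,000 m³
S = 4,163,200 / 324,000 = 12.8494 ‰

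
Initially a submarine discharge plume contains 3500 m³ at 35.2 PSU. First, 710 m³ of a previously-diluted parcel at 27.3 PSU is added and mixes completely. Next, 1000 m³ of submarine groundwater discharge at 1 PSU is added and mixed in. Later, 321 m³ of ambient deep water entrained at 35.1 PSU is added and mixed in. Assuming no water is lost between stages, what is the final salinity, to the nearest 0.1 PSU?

Mass of salt is conserved:
Initial salt = 3,500×35.2 = 123,200
After stage 1: salt = 123,200 + 710×27.3 = 142,583; volume = 4,210 m³; S = 33.868 PSU
After stage 2: salt = 142,583 + 1,000×1 = 143,583; volume = 5,210 m³; S = 27.559 PSU
After stage 3: salt = 143,583 + 321×35.1 = 154,850.1; volume = 5,531 m³
S = 154,850.1 / 5,531 = 27.9968 PSU

28.0 PSU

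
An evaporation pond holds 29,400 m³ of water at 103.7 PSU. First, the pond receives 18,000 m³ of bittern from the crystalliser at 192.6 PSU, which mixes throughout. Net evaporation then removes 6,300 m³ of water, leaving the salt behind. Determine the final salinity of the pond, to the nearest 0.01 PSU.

158.53 PSU

After mixing: salt = 29,400×103.7 + 18,000×192.6 = 6,515,580; volume = 47,400 m³
After evaporation: salt unchanged = 6,515,580; volume = 47,400 − 6,300 = 41,100 m³
S = 6,515,580 / 41,100 = 158.5299 PSU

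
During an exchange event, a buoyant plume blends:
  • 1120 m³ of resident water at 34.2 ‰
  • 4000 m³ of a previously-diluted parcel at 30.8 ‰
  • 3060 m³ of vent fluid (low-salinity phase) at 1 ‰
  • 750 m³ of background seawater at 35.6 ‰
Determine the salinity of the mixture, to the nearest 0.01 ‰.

21.42 ‰

Total salt / total volume:
salt = 1,120×34.2 + 4,000×30.8 + 3,060×1 + 750×35.6 = 38,304 + 123,200 + 3,060 + 26,700 = 191,264
volume = 1,120 + 4,000 + 3,060 + 750 = 8,930 m³
S = 191,264 / 8,930 = 21.4181 ‰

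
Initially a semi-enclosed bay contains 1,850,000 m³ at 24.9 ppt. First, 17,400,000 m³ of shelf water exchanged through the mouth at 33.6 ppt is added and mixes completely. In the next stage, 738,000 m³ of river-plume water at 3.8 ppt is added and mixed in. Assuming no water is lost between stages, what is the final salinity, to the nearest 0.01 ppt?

Mass of salt is conserved:
Initial salt = 1,850,000×24.9 = 46,065,000
After stage 1: salt = 46,065,000 + 17,400,000×33.6 = 630,705,000; volume = 19,250,000 m³; S = 32.764 ppt
After stage 2: salt = 630,705,000 + 738,000×3.8 = 633,509,400; volume = 19,988,000 m³
S = 633,509,400 / 19,988,000 = 31.6945 ppt

31.69 ppt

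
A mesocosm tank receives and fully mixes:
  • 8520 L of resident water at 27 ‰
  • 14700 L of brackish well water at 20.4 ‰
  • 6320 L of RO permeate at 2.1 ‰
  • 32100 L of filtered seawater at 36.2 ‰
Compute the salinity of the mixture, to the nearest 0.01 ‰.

Conserving salt mass:
salt = 8,520×27 + 14,700×20.4 + 6,320×2.1 + 32,100×36.2 = 230,040 + 299,880 + 13,272 + 1,162,020 = 1,705,212
volume = 8,520 + 14,700 + 6,320 + 32,100 = 61,640 L
S = 1,705,212 / 61,640 = 27.664 ‰

27.66 ‰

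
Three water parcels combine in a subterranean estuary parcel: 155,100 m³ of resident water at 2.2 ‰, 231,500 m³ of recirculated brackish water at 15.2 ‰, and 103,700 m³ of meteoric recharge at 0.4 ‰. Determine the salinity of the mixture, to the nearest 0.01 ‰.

By conservation of dissolved salt,
salt = 155,100×2.2 + 231,500×15.2 + 103,700×0.4 = 341,220 + 3,518,800 + 41,480 = 3,901,500
volume = 155,100 + 231,500 + 103,700 = 490,300 m³
S = 3,901,500 / 490,300 = 7.9574 ‰

7.96 ‰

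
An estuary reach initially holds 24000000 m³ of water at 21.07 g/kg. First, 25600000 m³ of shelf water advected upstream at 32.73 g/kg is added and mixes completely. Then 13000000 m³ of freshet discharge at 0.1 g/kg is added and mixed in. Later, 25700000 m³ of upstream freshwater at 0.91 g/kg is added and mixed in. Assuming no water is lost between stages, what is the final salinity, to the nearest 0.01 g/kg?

Salt balance:
Initial salt = 24,000,000×21.07 = 505,680,000
After stage 1: salt = 505,680,000 + 25,600,000×32.73 = 1,343,568,000; volume = 49,600,000 m³; S = 27.088 g/kg
After stage 2: salt = 1,343,568,000 + 13,000,000×0.1 = 1,344,868,000; volume = 62,600,000 m³; S = 21.484 g/kg
After stage 3: salt = 1,344,868,000 + 25,700,000×0.91 = 1,368,255,000; volume = 88,300,000 m³
S = 1,368,255,000 / 88,300,000 = 15.4955 g/kg

15.50 g/kg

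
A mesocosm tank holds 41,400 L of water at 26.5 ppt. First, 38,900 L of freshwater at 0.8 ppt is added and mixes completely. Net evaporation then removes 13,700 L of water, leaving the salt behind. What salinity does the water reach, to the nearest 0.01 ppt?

16.94 ppt

After mixing: salt = 41,400×26.5 + 38,900×0.8 = 1,128,220; volume = 80,300 L
After evaporation: salt unchanged = 1,128,220; volume = 80,300 − 13,700 = 66,600 L
S = 1,128,220 / 66,600 = 16.9402 ppt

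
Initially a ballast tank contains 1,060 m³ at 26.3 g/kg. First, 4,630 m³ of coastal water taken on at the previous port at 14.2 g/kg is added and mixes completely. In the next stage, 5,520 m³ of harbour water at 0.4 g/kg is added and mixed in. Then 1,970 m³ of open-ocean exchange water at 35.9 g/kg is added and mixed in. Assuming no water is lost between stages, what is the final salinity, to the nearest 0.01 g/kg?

12.64 g/kg

Mass of salt is conserved:
Initial salt = 1,060×26.3 = 27,878
After stage 1: salt = 27,878 + 4,630×14.2 = 93,624; volume = 5,690 m³; S = 16.454 g/kg
After stage 2: salt = 93,624 + 5,520×0.4 = 95,832; volume = 11,210 m³; S = 8.549 g/kg
After stage 3: salt = 95,832 + 1,970×35.9 = 166,555; volume = 13,180 m³
S = 166,555 / 13,180 = 12.6369 g/kg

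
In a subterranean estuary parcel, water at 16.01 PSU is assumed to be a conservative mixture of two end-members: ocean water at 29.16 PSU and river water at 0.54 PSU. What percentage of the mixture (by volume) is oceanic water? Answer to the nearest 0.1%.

54.1%

Let g be the oceanic fraction. Salt balance per unit volume:
g×29.16 + (1−g)×0.54 = 16.01
g = (16.01 − 0.54) / (29.16 − 0.54) = 15.47/28.62 = 0.5405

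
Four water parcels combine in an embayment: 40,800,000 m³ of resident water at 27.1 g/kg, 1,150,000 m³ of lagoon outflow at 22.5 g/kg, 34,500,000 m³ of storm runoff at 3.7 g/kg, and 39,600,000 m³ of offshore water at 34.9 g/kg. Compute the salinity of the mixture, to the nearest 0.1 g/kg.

22.8 g/kg

Mass of salt is conserved:
salt = 40,800,000×27.1 + 1,150,000×22.5 + 34,500,000×3.7 + 39,600,000×34.9 = 1,105,680,000 + 25,875,000 + 127,650,000 + 1,382,040,000 = 2,641,245,000
volume = 40,800,000 + 1,150,000 + 34,500,000 + 39,600,000 = 116,050,000 m³
S = 2,641,245,000 / 116,050,000 = 22.76 g/kg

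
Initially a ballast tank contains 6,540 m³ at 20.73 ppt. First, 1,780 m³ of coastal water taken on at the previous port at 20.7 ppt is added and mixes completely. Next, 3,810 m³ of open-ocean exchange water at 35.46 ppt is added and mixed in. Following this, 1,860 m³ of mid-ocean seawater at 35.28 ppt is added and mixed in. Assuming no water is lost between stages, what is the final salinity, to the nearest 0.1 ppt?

Mass of salt is conserved:
Initial salt = 6,540×20.73 = 135,574.2
After stage 1: salt = 135,574.2 + 1,780×20.7 = 172,420.2; volume = 8,320 m³; S = 20.724 ppt
After stage 2: salt = 172,420.2 + 3,810×35.46 = 307,522.8; volume = 12,130 m³; S = 25.352 ppt
After stage 3: salt = 307,522.8 + 1,860×35.28 = 373,143.6; volume = 13,990 m³
S = 373,143.6 / 13,990 = 26.6722 ppt

26.7 ppt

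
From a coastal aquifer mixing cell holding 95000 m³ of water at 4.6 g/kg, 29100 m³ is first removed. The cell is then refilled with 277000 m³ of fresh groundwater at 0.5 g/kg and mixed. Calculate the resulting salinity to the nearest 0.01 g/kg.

1.29 g/kg

Remaining after removal: 65,900 m³ at 4.6 g/kg (salt = 303,140)
After addition: salt = 303,140 + 277,000×0.5 = 441,640; volume = 342,900 m³
S = 441,640 / 342,900 = 1.288 g/kg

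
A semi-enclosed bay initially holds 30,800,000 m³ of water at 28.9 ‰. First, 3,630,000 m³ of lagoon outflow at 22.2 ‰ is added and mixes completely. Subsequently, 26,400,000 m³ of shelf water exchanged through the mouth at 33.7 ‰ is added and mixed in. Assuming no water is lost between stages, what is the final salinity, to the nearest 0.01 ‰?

Mass of salt is conserved:
Initial salt = 30,800,000×28.9 = 890,120,000
After stage 1: salt = 890,120,000 + 3,630,000×22.2 = 970,706,000; volume = 34,430,000 m³; S = 28.194 ‰
After stage 2: salt = 970,706,000 + 26,400,000×33.7 = 1,860,386,000; volume = 60,830,000 m³
S = 1,860,386,000 / 60,830,000 = 30.5834 ‰

30.58 ‰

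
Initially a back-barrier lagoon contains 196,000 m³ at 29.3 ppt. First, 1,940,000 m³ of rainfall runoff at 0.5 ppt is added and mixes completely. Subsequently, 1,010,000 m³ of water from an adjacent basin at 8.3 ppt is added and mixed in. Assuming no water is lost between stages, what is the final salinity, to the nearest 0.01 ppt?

Weighted by volume,
Initial salt = 196,000×29.3 = 5,742,800
After stage 1: salt = 5,742,800 + 1,940,000×0.5 = 6,712,800; volume = 2,136,000 m³; S = 3.143 ppt
After stage 2: salt = 6,712,800 + 1,010,000×8.3 = 15,095,800; volume = 3,146,000 m³
S = 15,095,800 / 3,146,000 = 4.7984 ppt

4.80 ppt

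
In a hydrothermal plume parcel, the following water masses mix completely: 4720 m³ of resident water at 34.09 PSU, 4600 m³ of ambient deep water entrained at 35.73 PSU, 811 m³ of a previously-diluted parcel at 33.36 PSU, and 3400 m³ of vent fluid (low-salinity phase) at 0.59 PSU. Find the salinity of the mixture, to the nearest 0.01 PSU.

26.19 PSU

Salt balance:
salt = 4,720×34.09 + 4,600×35.73 + 811×33.36 + 3,400×0.59 = 160,904.8 + 164,358 + 27,054.96 + 2,006 = 354,323.76
volume = 4,720 + 4,600 + 811 + 3,400 = 13,531 m³
S = 354,323.76 / 13,531 = 26.1861 PSU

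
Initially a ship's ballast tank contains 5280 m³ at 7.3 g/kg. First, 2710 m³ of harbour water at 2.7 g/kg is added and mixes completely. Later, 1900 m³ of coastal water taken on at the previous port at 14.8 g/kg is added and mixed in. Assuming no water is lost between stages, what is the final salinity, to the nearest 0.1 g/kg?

By conservation of dissolved salt,
Initial salt = 5,280×7.3 = 38,544
After stage 1: salt = 38,544 + 2,710×2.7 = 45,861; volume = 7,990 m³; S = 5.74 g/kg
After stage 2: salt = 45,861 + 1,900×14.8 = 73,981; volume = 9,890 m³
S = 73,981 / 9,890 = 7.4804 g/kg

7.5 g/kg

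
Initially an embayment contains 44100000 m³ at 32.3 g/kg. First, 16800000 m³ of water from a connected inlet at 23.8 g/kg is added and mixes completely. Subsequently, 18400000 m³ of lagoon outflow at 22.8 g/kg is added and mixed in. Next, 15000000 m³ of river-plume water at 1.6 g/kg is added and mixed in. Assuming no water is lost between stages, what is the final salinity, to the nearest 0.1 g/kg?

24.0 g/kg

Mass of salt is conserved:
Initial salt = 44,100,000×32.3 = 1,424,430,000
After stage 1: salt = 1,424,430,000 + 16,800,000×23.8 = 1,824,270,000; volume = 60,900,000 m³; S = 29.955 g/kg
After stage 2: salt = 1,824,270,000 + 18,400,000×22.8 = 2,243,790,000; volume = 79,300,000 m³; S = 28.295 g/kg
After stage 3: salt = 2,243,790,000 + 15,000,000×1.6 = 2,267,790,000; volume = 94,300,000 m³
S = 2,267,790,000 / 94,300,000 = 24.0487 g/kg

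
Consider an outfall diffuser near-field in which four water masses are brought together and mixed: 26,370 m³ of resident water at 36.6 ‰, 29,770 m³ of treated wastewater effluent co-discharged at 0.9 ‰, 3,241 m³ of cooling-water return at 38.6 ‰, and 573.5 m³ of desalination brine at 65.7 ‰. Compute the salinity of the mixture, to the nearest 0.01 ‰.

Total salt / total volume:
salt = 26,370×36.6 + 29,770×0.9 + 3,241×38.6 + 573.5×65.7 = 965,142 + 26,793 + 125,102.6 + 37,678.95 = 1,154,716.55
volume = 26,370 + 29,770 + 3,241 + 573.5 = 59,954.5 m³
S = 1,154,716.55 / 59,954.5 = 19.2599 ‰

19.26 ‰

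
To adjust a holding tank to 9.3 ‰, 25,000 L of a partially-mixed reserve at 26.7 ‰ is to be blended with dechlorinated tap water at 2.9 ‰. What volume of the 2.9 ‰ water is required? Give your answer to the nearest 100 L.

68000 L

Salt balance: 25,000×26.7 + V×2.9 = (25,000+V)×9.3
667,500 + 2.9V = 232,500 + 9.3V
435,000 = 6.4V
V = 67,968.75 L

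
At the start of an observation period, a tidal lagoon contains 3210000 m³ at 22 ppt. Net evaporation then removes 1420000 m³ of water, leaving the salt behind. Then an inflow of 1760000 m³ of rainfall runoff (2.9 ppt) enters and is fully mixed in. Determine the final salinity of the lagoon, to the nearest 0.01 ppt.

21.33 ppt

After evaporation: salt = 3,210,000×22 = 70,620,000; volume = 3,210,000 − 1,420,000 = 1,790,000 m³
After mixing: salt = 70,620,000 + 1,760,000×2.9 = 75,724,000; volume = 1,790,000 + 1,760,000 = 3,550,000 m³
S = 75,724,000 / 3,550,000 = 21.3307 ppt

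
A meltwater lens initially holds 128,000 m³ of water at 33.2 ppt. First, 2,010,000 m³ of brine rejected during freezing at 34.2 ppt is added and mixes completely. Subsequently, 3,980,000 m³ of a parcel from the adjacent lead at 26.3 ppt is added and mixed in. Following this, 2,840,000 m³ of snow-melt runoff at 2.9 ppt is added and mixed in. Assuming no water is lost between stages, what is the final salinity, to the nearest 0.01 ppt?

Salt balance:
Initial salt = 128,000×33.2 = 4,249,600
After stage 1: salt = 4,249,600 + 2,010,000×34.2 = 72,991,600; volume = 2,138,000 m³; S = 34.14 ppt
After stage 2: salt = 72,991,600 + 3,980,000×26.3 = 177,665,600; volume = 6,118,000 m³; S = 29.04 ppt
After stage 3: salt = 177,665,600 + 2,840,000×2.9 = 185,901,600; volume = 8,958,000 m³
S = 185,901,600 / 8,958,000 = 20.7526 ppt

20.75 ppt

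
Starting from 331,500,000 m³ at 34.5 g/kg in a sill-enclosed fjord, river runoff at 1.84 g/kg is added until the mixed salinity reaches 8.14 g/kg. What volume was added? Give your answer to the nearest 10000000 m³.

Salt balance: 331,500,000×34.5 + V×1.84 = (331,500,000+V)×8.14
11,436,750,000 + 1.84V = 2,698,410,000 + 8.14V
8,738,340,000 = 6.3V
V = 1,387,038,095.24 m³

1390000000 m³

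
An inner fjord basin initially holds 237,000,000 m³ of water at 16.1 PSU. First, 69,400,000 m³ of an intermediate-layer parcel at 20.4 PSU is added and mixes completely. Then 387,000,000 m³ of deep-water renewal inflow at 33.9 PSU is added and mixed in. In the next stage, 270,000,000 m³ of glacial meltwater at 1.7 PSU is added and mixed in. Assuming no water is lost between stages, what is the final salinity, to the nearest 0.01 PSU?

19.52 PSU

By conservation of dissolved salt,
Initial salt = 237,000,000×16.1 = 3,815,700,000
After stage 1: salt = 3,815,700,000 + 69,400,000×20.4 = 5,231,460,000; volume = 306,400,000 m³; S = 17.074 PSU
After stage 2: salt = 5,231,460,000 + 387,000,000×33.9 = 18,350,760,000; volume = 693,400,000 m³; S = 26.465 PSU
After stage 3: salt = 18,350,760,000 + 270,000,000×1.7 = 18,809,760,000; volume = 963,400,000 m³
S = 18,809,760,000 / 963,400,000 = 19.5244 PSU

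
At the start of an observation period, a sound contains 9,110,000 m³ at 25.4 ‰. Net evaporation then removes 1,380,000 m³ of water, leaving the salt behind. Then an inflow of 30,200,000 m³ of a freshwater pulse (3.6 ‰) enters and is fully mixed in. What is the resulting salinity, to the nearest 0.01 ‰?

After evaporation: salt = 9,110,000×25.4 = 231,394,000; volume = 9,110,000 − 1,380,000 = 7,730,000 m³
After mixing: salt = 231,394,000 + 30,200,000×3.6 = 340,114,000; volume = 7,730,000 + 30,200,000 = 37,930,000 m³
S = 340,114,000 / 37,930,000 = 8.9669 ‰

8.97 ‰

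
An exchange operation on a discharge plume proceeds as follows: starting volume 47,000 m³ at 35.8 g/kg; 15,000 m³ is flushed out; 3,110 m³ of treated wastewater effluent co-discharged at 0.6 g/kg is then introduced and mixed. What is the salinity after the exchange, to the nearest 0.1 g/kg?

32.7 g/kg

Remaining after removal: 32,000 m³ at 35.8 g/kg (salt = 1,145,600)
After addition: salt = 1,145,600 + 3,110×0.6 = 1,147,466; volume = 35,110 m³
S = 1,147,466 / 35,110 = 32.682 g/kg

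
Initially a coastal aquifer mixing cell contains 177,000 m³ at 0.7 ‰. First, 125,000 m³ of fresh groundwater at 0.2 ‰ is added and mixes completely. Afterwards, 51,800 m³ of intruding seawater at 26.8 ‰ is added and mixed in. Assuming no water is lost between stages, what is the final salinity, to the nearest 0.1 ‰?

4.3 ‰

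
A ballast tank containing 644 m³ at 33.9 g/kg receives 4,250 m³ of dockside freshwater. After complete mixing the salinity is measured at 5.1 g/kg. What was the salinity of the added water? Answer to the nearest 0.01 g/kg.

0.74 g/kg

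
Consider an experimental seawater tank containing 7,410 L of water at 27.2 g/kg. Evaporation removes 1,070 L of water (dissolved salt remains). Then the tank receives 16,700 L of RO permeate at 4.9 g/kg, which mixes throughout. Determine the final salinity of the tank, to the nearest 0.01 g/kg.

After evaporation: salt = 7,410×27.2 = 201,552; volume = 7,410 − 1,070 = 6,340 L
After mixing: salt = 201,552 + 16,700×4.9 = 283,382; volume = 6,340 + 16,700 = 23,040 L
S = 283,382 / 23,040 = 12.2996 g/kg

12.30 g/kg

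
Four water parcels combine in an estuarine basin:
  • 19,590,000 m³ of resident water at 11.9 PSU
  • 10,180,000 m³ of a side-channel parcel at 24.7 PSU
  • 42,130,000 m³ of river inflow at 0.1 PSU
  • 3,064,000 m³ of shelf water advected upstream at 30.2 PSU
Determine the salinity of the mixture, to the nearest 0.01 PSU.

7.75 PSU

Total salt / total volume:
salt = 19,590,000×11.9 + 10,180,000×24.7 + 42,130,000×0.1 + 3,064,000×30.2 = 233,121,000 + 251,446,000 + 4,213,000 + 92,532,800 = 581,312,800
volume = 19,590,000 + 10,180,000 + 42,130,000 + 3,064,000 = 74,964,000 m³
S = 581,312,800 / 74,964,000 = 7.7546 PSU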